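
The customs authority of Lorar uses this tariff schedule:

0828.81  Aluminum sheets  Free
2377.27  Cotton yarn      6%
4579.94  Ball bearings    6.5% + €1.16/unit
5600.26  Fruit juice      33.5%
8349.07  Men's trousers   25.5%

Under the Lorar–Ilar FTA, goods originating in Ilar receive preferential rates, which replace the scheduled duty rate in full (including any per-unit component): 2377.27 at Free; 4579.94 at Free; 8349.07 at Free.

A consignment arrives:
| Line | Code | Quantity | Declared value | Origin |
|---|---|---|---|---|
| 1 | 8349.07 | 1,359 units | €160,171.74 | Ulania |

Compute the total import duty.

Line 1 (8349.07, Ulania, 1,359 units, €160,171.74):
Base rate for 8349.07 is 25.5%.
8349.07 has an FTA preferential rate, but origin Ulania is not Ilar; base rate stands.
Duty = €160,171.74 × 25.5% = €40,843.79.

€40,843.79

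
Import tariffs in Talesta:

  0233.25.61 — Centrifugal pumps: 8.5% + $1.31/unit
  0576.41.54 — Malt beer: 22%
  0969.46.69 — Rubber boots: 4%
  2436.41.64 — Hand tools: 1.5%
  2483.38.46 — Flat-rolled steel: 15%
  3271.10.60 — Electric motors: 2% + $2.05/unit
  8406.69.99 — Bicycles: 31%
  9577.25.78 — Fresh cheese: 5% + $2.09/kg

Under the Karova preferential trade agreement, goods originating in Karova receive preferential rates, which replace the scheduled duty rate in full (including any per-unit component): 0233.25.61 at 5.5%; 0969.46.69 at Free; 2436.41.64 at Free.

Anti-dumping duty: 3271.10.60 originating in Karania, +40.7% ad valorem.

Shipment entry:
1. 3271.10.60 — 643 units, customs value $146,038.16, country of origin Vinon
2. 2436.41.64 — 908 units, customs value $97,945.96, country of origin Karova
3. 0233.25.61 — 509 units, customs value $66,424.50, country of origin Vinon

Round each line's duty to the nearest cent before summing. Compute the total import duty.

Line 1 (3271.10.60, Vinon, 643 units, $146,038.16):
Base rate for 3271.10.60 is 2% + $2.05/unit.
The additional-duty order on 3271.10.60 targets Karania, not Vinon; it does not apply.
Duty = $146,038.16 × 2% + 643 × $2.05 = $4,238.91.
Line 2 (2436.41.64, Karova, 908 units, $97,945.96):
Base rate for 2436.41.64 is 1.5%.
Origin Karova qualifies under the Talesta–Karova agreement and 2436.41.64 is covered: preferential rate Free applies instead.
Duty = $97,945.96 × 0% = $0.00.
Line 3 (0233.25.61, Vinon, 509 units, $66,424.50):
Base rate for 0233.25.61 is 8.5% + $1.31/unit.
0233.25.61 has an FTA preferential rate, but origin Vinon is not Karova; base rate stands.
Duty = $66,424.50 × 8.5% + 509 × $1.31 = $6,312.87.
Total = $4,238.91 + $0.00 + $6,312.87 = $10,551.78.

$10,551.78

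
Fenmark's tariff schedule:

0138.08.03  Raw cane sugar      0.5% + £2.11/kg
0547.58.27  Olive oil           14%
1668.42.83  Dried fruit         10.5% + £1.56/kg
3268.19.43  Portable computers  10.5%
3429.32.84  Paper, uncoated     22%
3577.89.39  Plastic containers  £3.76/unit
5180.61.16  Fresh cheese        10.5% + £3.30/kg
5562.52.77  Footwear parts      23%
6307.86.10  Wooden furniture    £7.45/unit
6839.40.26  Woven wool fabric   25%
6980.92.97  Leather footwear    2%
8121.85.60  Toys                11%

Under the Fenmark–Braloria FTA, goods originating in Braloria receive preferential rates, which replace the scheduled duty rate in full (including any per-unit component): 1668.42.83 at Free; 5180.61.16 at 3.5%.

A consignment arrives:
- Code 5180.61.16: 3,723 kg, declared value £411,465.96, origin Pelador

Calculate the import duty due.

£55,489.83

Line 1 (5180.61.16, Pelador, 3,723 kg, £411,465.96):
Base rate for 5180.61.16 is 10.5% + £3.30/kg.
5180.61.16 has an FTA preferential rate, but origin Pelador is not Braloria; base rate stands.
Duty = £411,465.96 × 10.5% + 3,723 × £3.30 = £55,489.83.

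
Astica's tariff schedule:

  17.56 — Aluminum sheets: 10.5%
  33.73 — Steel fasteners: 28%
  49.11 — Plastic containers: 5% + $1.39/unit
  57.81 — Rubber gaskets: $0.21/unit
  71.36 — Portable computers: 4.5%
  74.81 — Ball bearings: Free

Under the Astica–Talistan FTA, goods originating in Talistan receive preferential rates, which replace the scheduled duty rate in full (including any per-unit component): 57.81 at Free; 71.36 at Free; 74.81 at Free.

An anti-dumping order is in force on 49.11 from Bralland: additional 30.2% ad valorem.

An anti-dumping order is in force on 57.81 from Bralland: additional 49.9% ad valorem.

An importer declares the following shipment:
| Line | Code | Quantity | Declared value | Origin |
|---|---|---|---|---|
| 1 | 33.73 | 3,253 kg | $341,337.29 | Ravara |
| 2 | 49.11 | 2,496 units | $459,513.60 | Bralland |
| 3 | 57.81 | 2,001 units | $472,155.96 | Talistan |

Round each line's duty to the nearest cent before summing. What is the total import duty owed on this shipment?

Line 1 (33.73, Ravara, 3,253 kg, $341,337.29):
Base rate for 33.73 is 28%.
Duty = $341,337.29 × 28% = $95,574.44.
Line 2 (49.11, Bralland, 2,496 units, $459,513.60):
Base rate for 49.11 is 5% + $1.39/unit.
Additional duty on 49.11 from Bralland: +30.2%. Applied ad valorem rate: 5% + 30.2% = 35.2%.
Duty = $459,513.60 × 35.2% + 2,496 × $1.39 = $165,218.23.
Line 3 (57.81, Talistan, 2,001 units, $472,155.96):
Base rate for 57.81 is $0.21/unit.
Origin Talistan qualifies under the Astica–Talistan agreement and 57.81 is covered: preferential rate Free applies instead.
The additional-duty order on 57.81 targets Bralland, not Talistan; it does not apply.
Duty = $472,155.96 × 0% = $0.00.
Total = $95,574.44 + $165,218.23 + $0.00 = $260,792.67.

$260,792.67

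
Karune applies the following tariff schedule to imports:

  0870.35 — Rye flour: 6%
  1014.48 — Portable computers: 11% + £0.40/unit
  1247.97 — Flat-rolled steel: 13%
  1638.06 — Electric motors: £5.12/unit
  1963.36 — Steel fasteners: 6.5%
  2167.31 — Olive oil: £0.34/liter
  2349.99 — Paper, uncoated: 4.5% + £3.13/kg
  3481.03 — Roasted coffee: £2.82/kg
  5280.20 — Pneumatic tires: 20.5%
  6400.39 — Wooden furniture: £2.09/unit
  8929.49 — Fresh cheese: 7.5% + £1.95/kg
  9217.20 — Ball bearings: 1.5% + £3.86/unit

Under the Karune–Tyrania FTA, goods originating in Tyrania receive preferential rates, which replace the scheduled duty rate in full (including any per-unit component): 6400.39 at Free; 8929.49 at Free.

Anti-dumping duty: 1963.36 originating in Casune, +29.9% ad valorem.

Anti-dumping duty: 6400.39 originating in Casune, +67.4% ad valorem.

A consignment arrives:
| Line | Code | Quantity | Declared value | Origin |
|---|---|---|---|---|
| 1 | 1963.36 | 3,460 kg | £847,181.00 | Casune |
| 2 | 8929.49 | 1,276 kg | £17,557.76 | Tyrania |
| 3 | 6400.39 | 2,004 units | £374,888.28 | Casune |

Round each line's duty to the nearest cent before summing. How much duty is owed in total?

£565,236.94

Line 1 (1963.36, Casune, 3,460 kg, £847,181.00):
Base rate for 1963.36 is 6.5%.
Additional duty on 1963.36 from Casune: +29.9%. Applied ad valorem rate: 6.5% + 29.9% = 36.4%.
Duty = £847,181.00 × 36.4% = £308,373.88.
Line 2 (8929.49, Tyrania, 1,276 kg, £17,557.76):
Base rate for 8929.49 is 7.5% + £1.95/kg.
Origin Tyrania qualifies under the Karune–Tyrania agreement and 8929.49 is covered: preferential rate Free applies instead.
Duty = £17,557.76 × 0% = £0.00.
Line 3 (6400.39, Casune, 2,004 units, £374,888.28):
Base rate for 6400.39 is £2.09/unit.
6400.39 has an FTA preferential rate, but origin Casune is not Tyrania; base rate stands.
Additional duty on 6400.39 from Casune: +67.4% ad valorem. Applied ad valorem rate = 67.4%.
Duty = £374,888.28 × 67.4% + 2,004 × £2.09 = £256,863.06.
Total = £308,373.88 + £0.00 + £256,863.06 = £565,236.94.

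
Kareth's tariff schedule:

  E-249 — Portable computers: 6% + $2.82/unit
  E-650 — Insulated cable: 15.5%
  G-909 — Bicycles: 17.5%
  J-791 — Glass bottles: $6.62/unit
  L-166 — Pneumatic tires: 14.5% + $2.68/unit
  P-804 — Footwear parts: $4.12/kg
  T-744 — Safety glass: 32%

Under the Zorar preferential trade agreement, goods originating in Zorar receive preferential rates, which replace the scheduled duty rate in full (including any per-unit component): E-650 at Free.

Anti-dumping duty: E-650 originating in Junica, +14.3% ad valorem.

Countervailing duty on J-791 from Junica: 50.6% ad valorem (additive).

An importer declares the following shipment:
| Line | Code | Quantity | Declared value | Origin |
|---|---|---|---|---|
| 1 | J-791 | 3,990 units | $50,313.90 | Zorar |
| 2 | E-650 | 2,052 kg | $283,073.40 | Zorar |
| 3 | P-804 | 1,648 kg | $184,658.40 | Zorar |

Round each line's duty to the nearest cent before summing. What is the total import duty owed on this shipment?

$33,203.56

Line 1 (J-791, Zorar, 3,990 units, $50,313.90):
Base rate for J-791 is $6.62/unit.
Origin Zorar is the FTA partner but J-791 is not on the preference list; base rate stands.
The additional-duty order on J-791 targets Junica, not Zorar; it does not apply.
Duty = 3,990 × $6.62 = $26,413.80.
Line 2 (E-650, Zorar, 2,052 kg, $283,073.40):
Base rate for E-650 is 15.5%.
Origin Zorar qualifies under the Kareth–Zorar agreement and E-650 is covered: preferential rate Free applies instead.
The additional-duty order on E-650 targets Junica, not Zorar; it does not apply.
Duty = $283,073.40 × 0% = $0.00.
Line 3 (P-804, Zorar, 1,648 kg, $184,658.40):
Base rate for P-804 is $4.12/kg.
Origin Zorar is the FTA partner but P-804 is not on the preference list; base rate stands.
Duty = 1,648 × $4.12 = $6,789.76.
Total = $26,413.80 + $0.00 + $6,789.76 = $33,203.56.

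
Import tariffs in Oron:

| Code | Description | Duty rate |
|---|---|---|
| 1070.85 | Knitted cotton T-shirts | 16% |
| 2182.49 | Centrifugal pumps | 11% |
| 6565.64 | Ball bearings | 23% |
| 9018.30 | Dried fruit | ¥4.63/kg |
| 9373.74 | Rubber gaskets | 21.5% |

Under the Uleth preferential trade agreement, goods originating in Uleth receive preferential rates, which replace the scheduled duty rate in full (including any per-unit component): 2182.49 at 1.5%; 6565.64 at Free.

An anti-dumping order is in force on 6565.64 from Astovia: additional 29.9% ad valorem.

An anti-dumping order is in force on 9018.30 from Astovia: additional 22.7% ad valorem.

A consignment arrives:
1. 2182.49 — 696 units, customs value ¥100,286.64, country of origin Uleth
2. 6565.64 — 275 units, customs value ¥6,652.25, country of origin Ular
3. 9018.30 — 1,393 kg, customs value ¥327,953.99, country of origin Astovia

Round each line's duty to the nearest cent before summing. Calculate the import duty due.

Line 1 (2182.49, Uleth, 696 units, ¥100,286.64):
Base rate for 2182.49 is 11%.
Origin Uleth qualifies under the Oron–Uleth agreement and 2182.49 is covered: preferential rate 1.5% applies instead.
Duty = ¥100,286.64 × 1.5% = ¥1,504.30.
Line 2 (6565.64, Ular, 275 units, ¥6,652.25):
Base rate for 6565.64 is 23%.
6565.64 has an FTA preferential rate, but origin Ular is not Uleth; base rate stands.
The additional-duty order on 6565.64 targets Astovia, not Ular; it does not apply.
Duty = ¥6,652.25 × 23% = ¥1,530.02.
Line 3 (9018.30, Astovia, 1,393 kg, ¥327,953.99):
Base rate for 9018.30 is ¥4.63/kg.
Additional duty on 9018.30 from Astovia: +22.7% ad valorem. Applied ad valorem rate = 22.7%.
Duty = ¥327,953.99 × 22.7% + 1,393 × ¥4.63 = ¥80,895.15.
Total = ¥1,504.30 + ¥1,530.02 + ¥80,895.15 = ¥83,929.47.

¥83,929.47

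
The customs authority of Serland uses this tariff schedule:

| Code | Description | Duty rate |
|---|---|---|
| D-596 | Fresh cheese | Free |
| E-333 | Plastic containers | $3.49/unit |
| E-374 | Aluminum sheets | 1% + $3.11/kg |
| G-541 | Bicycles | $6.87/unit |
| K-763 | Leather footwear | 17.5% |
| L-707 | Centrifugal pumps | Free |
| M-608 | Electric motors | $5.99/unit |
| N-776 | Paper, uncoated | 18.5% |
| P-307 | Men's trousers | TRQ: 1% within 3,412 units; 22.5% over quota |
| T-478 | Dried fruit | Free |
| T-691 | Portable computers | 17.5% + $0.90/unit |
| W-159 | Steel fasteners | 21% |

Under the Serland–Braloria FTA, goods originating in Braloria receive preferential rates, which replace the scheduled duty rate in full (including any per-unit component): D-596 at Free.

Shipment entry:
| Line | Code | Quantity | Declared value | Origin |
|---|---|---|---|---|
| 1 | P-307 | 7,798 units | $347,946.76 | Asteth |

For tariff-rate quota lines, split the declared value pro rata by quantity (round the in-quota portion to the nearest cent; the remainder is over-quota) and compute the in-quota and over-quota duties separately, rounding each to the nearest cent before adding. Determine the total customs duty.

$45,555.68

Line 1 (P-307, Asteth, 7,798 units, $347,946.76):
Code P-307 is under a tariff-rate quota (threshold 3,412 units). In-quota: 3,412 units at 1%; over-quota: 4,386 units at 22.5%.
Pro-rata value split: in-quota = $347,946.76 × 3,412/7,798 = $152,243.44; over-quota = $347,946.76 − $152,243.44 = $195,703.32.
In-quota duty = $152,243.44 × 1% = $1,522.43. Over-quota duty = $195,703.32 × 22.5% = $44,033.25.
Line duty = $1,522.43 + $44,033.25 = $45,555.68.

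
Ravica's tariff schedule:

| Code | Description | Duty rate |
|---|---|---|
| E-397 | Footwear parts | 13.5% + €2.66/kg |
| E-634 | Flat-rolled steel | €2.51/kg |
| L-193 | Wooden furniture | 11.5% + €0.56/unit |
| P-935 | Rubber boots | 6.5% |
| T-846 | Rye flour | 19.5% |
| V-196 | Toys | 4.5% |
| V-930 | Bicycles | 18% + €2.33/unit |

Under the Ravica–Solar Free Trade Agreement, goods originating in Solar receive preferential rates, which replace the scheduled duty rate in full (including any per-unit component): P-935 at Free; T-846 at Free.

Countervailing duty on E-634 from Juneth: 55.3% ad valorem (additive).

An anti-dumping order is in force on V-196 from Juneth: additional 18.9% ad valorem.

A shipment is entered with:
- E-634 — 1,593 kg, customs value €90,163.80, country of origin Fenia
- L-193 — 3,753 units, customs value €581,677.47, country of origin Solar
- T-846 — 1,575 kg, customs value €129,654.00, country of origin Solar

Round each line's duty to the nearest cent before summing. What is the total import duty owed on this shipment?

€72,993.02

Line 1 (E-634, Fenia, 1,593 kg, €90,163.80):
Base rate for E-634 is €2.51/kg.
The additional-duty order on E-634 targets Juneth, not Fenia; it does not apply.
Duty = 1,593 × €2.51 = €3,998.43.
Line 2 (L-193, Solar, 3,753 units, €581,677.47):
Base rate for L-193 is 11.5% + €0.56/unit.
Origin Solar is the FTA partner but L-193 is not on the preference list; base rate stands.
Duty = €581,677.47 × 11.5% + 3,753 × €0.56 = €68,994.59.
Line 3 (T-846, Solar, 1,575 kg, €129,654.00):
Base rate for T-846 is 19.5%.
Origin Solar qualifies under the Ravica–Solar agreement and T-846 is covered: preferential rate Free applies instead.
Duty = €129,654.00 × 0% = €0.00.
Total = €3,998.43 + €68,994.59 + €0.00 = €72,993.02.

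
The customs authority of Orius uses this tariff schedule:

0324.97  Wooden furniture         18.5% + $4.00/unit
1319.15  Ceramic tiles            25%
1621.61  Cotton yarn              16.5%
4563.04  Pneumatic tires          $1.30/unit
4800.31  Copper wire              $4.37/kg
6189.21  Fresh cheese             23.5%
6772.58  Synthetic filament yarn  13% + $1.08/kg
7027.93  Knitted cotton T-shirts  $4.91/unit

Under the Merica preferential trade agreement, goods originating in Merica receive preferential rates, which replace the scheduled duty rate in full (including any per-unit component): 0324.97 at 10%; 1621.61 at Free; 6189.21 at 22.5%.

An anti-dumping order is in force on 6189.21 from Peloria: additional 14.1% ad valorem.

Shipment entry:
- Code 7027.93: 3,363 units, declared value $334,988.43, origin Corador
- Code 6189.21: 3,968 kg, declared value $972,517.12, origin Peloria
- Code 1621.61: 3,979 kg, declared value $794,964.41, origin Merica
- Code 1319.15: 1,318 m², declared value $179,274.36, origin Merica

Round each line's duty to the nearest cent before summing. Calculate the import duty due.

Line 1 (7027.93, Corador, 3,363 units, $334,988.43):
Base rate for 7027.93 is $4.91/unit.
Duty = 3,363 × $4.91 = $16,512.33.
Line 2 (6189.21, Peloria, 3,968 kg, $972,517.12):
Base rate for 6189.21 is 23.5%.
6189.21 has an FTA preferential rate, but origin Peloria is not Merica; base rate stands.
Additional duty on 6189.21 from Peloria: +14.1%. Applied ad valorem rate: 23.5% + 14.1% = 37.6%.
Duty = $972,517.12 × 37.6% = $365,666.44.
Line 3 (1621.61, Merica, 3,979 kg, $794,964.41):
Base rate for 1621.61 is 16.5%.
Origin Merica qualifies under the Orius–Merica agreement and 1621.61 is covered: preferential rate Free applies instead.
Duty = $794,964.41 × 0% = $0.00.
Line 4 (1319.15, Merica, 1,318 m², $179,274.36):
Base rate for 1319.15 is 25%.
Origin Merica is the FTA partner but 1319.15 is not on the preference list; base rate stands.
Duty = $179,274.36 × 25% = $44,818.59.
Total = $16,512.33 + $365,666.44 + $0.00 + $44,818.59 = $426,997.36.

$426,997.36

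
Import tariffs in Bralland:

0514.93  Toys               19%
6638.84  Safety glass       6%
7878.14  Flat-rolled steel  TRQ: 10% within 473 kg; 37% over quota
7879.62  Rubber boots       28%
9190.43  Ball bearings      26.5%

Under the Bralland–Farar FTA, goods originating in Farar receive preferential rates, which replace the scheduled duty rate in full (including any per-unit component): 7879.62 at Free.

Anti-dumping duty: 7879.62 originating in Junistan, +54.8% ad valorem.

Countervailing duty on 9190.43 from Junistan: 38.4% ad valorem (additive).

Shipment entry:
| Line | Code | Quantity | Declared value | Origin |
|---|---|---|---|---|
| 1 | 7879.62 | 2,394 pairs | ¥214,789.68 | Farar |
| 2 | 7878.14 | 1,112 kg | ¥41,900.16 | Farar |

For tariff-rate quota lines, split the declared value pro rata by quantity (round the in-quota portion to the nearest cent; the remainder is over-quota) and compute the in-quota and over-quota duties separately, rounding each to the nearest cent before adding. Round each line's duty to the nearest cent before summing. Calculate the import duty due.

Line 1 (7879.62, Farar, 2,394 pairs, ¥214,789.68):
Base rate for 7879.62 is 28%.
Origin Farar qualifies under the Bralland–Farar agreement and 7879.62 is covered: preferential rate Free applies instead.
The additional-duty order on 7879.62 targets Junistan, not Farar; it does not apply.
Duty = ¥214,789.68 × 0% = ¥0.00.
Line 2 (7878.14, Farar, 1,112 kg, ¥41,900.16):
Code 7878.14 is under a tariff-rate quota (threshold 473 kg). In-quota: 473 kg at 10%; over-quota: 639 kg at 37%.
Pro-rata value split: in-quota = ¥41,900.16 × 473/1,112 = ¥17,822.64; over-quota = ¥41,900.16 − ¥17,822.64 = ¥24,077.52.
In-quota duty = ¥17,822.64 × 10% = ¥1,782.26. Over-quota duty = ¥24,077.52 × 37% = ¥8,908.68.
Line duty = ¥1,782.26 + ¥8,908.68 = ¥10,690.94.
Total = ¥0.00 + ¥10,690.94 = ¥10,690.94.

¥10,690.94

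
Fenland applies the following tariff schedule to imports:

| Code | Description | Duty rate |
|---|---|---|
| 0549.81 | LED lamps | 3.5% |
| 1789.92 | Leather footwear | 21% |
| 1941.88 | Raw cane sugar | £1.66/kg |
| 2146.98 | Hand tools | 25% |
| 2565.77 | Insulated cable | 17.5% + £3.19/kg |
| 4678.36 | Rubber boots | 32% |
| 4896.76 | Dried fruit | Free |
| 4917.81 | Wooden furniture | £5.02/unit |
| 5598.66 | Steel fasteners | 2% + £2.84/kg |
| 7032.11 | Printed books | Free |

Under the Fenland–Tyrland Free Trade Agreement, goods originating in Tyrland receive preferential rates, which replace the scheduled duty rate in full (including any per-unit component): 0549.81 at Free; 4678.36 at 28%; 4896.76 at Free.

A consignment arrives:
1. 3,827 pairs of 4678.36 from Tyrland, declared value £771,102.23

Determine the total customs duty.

Line 1 (4678.36, Tyrland, 3,827 pairs, £771,102.23):
Base rate for 4678.36 is 32%.
Origin Tyrland qualifies under the Fenland–Tyrland agreement and 4678.36 is covered: preferential rate 28% applies instead.
Duty = £771,102.23 × 28% = £215,908.62.

£215,908.62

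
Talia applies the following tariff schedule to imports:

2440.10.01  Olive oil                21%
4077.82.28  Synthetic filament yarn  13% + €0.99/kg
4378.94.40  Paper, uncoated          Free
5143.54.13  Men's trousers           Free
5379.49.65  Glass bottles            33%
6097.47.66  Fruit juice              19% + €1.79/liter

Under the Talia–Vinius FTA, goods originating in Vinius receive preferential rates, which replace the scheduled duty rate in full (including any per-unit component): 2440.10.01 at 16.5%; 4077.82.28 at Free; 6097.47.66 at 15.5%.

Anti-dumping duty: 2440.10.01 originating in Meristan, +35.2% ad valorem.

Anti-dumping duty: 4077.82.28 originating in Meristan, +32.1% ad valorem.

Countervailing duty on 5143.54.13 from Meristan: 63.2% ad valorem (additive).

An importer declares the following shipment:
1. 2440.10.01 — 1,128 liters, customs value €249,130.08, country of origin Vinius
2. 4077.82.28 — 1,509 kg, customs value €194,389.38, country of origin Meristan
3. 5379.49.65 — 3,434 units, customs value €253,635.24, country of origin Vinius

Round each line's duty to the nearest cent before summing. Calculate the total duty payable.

€213,969.61

Line 1 (2440.10.01, Vinius, 1,128 liters, €249,130.08):
Base rate for 2440.10.01 is 21%.
Origin Vinius qualifies under the Talia–Vinius agreement and 2440.10.01 is covered: preferential rate 16.5% applies instead.
The additional-duty order on 2440.10.01 targets Meristan, not Vinius; it does not apply.
Duty = €249,130.08 × 16.5% = €41,106.46.
Line 2 (4077.82.28, Meristan, 1,509 kg, €194,389.38):
Base rate for 4077.82.28 is 13% + €0.99/kg.
4077.82.28 has an FTA preferential rate, but origin Meristan is not Vinius; base rate stands.
Additional duty on 4077.82.28 from Meristan: +32.1%. Applied ad valorem rate: 13% + 32.1% = 45.1%.
Duty = €194,389.38 × 45.1% + 1,509 × €0.99 = €89,163.52.
Line 3 (5379.49.65, Vinius, 3,434 units, €253,635.24):
Base rate for 5379.49.65 is 33%.
Origin Vinius is the FTA partner but 5379.49.65 is not on the preference list; base rate stands.
Duty = €253,635.24 × 33% = €83,699.63.
Total = €41,106.46 + €89,163.52 + €83,699.63 = €213,969.61.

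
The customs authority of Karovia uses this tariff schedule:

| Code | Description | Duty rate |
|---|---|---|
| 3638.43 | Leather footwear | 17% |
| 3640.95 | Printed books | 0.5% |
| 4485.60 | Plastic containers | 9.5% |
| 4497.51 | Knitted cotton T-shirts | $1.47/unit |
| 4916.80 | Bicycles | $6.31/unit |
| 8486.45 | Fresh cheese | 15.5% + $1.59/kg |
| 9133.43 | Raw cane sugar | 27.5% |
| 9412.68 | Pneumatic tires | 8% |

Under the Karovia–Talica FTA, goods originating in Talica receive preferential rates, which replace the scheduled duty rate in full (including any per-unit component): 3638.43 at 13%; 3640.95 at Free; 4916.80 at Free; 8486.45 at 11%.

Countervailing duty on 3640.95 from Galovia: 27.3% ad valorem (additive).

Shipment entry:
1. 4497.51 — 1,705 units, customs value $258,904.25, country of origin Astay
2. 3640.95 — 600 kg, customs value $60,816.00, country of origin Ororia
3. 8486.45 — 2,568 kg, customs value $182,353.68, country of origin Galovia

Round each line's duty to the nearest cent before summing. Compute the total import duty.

Line 1 (4497.51, Astay, 1,705 units, $258,904.25):
Base rate for 4497.51 is $1.47/unit.
Duty = 1,705 × $1.47 = $2,506.35.
Line 2 (3640.95, Ororia, 600 kg, $60,816.00):
Base rate for 3640.95 is 0.5%.
3640.95 has an FTA preferential rate, but origin Ororia is not Talica; base rate stands.
The additional-duty order on 3640.95 targets Galovia, not Ororia; it does not apply.
Duty = $60,816.00 × 0.5% = $304.08.
Line 3 (8486.45, Galovia, 2,568 kg, $182,353.68):
Base rate for 8486.45 is 15.5% + $1.59/kg.
8486.45 has an FTA preferential rate, but origin Galovia is not Talica; base rate stands.
Duty = $182,353.68 × 15.5% + 2,568 × $1.59 = $32,347.94.
Total = $2,506.35 + $304.08 + $32,347.94 = $35,158.37.

$35,158.37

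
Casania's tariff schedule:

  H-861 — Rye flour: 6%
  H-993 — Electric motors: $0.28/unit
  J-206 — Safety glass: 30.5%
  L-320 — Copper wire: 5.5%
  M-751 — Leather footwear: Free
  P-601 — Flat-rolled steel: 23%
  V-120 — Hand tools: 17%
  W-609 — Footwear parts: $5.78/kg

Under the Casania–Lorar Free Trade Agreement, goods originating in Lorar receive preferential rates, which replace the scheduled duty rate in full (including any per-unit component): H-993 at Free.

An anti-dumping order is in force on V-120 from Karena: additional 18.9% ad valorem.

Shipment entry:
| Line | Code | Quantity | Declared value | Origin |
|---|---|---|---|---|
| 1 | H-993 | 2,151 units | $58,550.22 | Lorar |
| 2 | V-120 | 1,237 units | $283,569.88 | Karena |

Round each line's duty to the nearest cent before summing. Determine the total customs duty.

Line 1 (H-993, Lorar, 2,151 units, $58,550.22):
Base rate for H-993 is $0.28/unit.
Origin Lorar qualifies under the Casania–Lorar agreement and H-993 is covered: preferential rate Free applies instead.
Duty = $58,550.22 × 0% = $0.00.
Line 2 (V-120, Karena, 1,237 units, $283,569.88):
Base rate for V-120 is 17%.
Additional duty on V-120 from Karena: +18.9%. Applied ad valorem rate: 17% + 18.9% = 35.9%.
Duty = $283,569.88 × 35.9% = $101,801.59.
Total = $0.00 + $101,801.59 = $101,801.59.

$101,801.59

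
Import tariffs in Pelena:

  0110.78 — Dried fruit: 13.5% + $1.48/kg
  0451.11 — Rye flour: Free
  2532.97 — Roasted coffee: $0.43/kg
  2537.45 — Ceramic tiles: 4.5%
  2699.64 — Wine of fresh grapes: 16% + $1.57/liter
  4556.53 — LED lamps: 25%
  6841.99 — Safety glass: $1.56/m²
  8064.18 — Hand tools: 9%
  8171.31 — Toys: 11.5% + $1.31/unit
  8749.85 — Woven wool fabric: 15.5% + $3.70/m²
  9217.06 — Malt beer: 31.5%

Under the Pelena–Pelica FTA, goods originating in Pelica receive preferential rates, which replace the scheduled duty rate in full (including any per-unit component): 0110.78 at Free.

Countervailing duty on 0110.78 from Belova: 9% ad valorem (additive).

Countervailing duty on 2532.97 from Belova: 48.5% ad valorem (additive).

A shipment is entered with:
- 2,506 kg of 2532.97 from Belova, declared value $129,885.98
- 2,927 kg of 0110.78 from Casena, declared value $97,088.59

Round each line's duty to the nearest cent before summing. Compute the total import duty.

Line 1 (2532.97, Belova, 2,506 kg, $129,885.98):
Base rate for 2532.97 is $0.43/kg.
Additional duty on 2532.97 from Belova: +48.5% ad valorem. Applied ad valorem rate = 48.5%.
Duty = $129,885.98 × 48.5% + 2,506 × $0.43 = $64,072.28.
Line 2 (0110.78, Casena, 2,927 kg, $97,088.59):
Base rate for 0110.78 is 13.5% + $1.48/kg.
0110.78 has an FTA preferential rate, but origin Casena is not Pelica; base rate stands.
The additional-duty order on 0110.78 targets Belova, not Casena; it does not apply.
Duty = $97,088.59 × 13.5% + 2,927 × $1.48 = $17,438.92.
Total = $64,072.28 + $17,438.92 = $81,511.20.

$81,511.20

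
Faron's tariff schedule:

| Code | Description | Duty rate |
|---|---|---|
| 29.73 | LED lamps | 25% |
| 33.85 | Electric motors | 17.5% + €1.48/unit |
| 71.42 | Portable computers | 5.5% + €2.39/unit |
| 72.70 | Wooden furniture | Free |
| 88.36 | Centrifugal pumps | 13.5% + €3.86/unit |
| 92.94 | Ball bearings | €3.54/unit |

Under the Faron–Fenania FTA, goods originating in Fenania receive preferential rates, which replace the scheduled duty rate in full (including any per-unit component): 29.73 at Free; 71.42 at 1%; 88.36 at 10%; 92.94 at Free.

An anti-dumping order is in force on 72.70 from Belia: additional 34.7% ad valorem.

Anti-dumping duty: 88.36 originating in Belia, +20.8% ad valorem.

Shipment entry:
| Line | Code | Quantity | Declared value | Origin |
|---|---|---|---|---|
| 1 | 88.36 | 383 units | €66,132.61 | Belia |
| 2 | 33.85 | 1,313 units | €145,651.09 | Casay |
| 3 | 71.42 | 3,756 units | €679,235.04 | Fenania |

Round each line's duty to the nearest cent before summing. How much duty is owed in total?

€58,386.40

Line 1 (88.36, Belia, 383 units, €66,132.61):
Base rate for 88.36 is 13.5% + €3.86/unit.
88.36 has an FTA preferential rate, but origin Belia is not Fenania; base rate stands.
Additional duty on 88.36 from Belia: +20.8%. Applied ad valorem rate: 13.5% + 20.8% = 34.3%.
Duty = €66,132.61 × 34.3% + 383 × €3.86 = €24,161.87.
Line 2 (33.85, Casay, 1,313 units, €145,651.09):
Base rate for 33.85 is 17.5% + €1.48/unit.
Duty = €145,651.09 × 17.5% + 1,313 × €1.48 = €27,432.18.
Line 3 (71.42, Fenania, 3,756 units, €679,235.04):
Base rate for 71.42 is 5.5% + €2.39/unit.
Origin Fenania qualifies under the Faron–Fenania agreement and 71.42 is covered: preferential rate 1% applies instead.
Duty = €679,235.04 × 1% = €6,792.35.
Total = €24,161.87 + €27,432.18 + €6,792.35 = €58,386.40.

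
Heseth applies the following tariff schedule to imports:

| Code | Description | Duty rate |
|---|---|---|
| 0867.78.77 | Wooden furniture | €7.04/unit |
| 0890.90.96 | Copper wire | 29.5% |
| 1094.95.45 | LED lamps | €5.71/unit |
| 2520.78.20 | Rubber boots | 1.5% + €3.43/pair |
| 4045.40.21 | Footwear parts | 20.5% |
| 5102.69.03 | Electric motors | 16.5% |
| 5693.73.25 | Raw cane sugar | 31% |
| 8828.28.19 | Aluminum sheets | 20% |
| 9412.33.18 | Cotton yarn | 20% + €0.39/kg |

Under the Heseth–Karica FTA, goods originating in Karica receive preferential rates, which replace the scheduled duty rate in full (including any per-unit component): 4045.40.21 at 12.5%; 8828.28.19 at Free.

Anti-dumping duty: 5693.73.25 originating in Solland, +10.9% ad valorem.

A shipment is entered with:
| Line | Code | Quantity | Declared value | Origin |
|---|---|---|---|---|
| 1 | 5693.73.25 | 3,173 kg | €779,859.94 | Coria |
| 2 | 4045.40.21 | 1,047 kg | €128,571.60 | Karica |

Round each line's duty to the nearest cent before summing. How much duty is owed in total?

€257,828.03

Line 1 (5693.73.25, Coria, 3,173 kg, €779,859.94):
Base rate for 5693.73.25 is 31%.
The additional-duty order on 5693.73.25 targets Solland, not Coria; it does not apply.
Duty = €779,859.94 × 31% = €241,756.58.
Line 2 (4045.40.21, Karica, 1,047 kg, €128,571.60):
Base rate for 4045.40.21 is 20.5%.
Origin Karica qualifies under the Heseth–Karica agreement and 4045.40.21 is covered: preferential rate 12.5% applies instead.
Duty = €128,571.60 × 12.5% = €16,071.45.
Total = €241,756.58 + €16,071.45 = €257,828.03.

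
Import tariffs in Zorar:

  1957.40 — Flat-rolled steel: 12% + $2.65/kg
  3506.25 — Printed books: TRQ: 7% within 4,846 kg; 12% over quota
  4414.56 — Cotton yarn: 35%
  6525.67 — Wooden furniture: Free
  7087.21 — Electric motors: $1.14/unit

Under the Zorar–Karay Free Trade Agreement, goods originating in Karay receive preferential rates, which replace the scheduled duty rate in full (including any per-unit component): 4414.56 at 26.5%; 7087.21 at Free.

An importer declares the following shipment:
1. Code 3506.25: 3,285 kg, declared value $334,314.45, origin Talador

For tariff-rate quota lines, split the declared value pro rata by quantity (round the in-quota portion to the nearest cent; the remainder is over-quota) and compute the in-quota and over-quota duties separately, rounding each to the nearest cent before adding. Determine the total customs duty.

Line 1 (3506.25, Talador, 3,285 kg, $334,314.45):
Code 3506.25 is under a tariff-rate quota (threshold 4,846 kg). Quantity 3,285 kg is within the quota, so the in-quota rate 7% applies to the full value.
Duty = $334,314.45 × 7% = $23,402.01.

$23,402.01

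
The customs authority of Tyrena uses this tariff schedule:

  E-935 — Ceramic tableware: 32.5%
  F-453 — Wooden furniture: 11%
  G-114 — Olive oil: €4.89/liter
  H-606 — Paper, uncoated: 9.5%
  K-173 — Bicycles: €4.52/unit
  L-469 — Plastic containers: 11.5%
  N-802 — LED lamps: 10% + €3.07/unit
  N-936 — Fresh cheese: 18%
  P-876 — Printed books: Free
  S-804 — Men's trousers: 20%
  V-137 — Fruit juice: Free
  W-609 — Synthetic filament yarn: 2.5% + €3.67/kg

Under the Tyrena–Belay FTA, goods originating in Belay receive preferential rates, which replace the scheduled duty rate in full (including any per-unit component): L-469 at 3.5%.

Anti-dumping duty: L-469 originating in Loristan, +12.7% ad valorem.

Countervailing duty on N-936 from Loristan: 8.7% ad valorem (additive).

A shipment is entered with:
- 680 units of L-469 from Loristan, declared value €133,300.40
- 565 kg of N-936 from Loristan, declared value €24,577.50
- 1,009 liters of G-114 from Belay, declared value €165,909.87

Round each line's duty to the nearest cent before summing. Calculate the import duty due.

€43,754.90

Line 1 (L-469, Loristan, 680 units, €133,300.40):
Base rate for L-469 is 11.5%.
L-469 has an FTA preferential rate, but origin Loristan is not Belay; base rate stands.
Additional duty on L-469 from Loristan: +12.7%. Applied ad valorem rate: 11.5% + 12.7% = 24.2%.
Duty = €133,300.40 × 24.2% = €32,258.70.
Line 2 (N-936, Loristan, 565 kg, €24,577.50):
Base rate for N-936 is 18%.
Additional duty on N-936 from Loristan: +8.7%. Applied ad valorem rate: 18% + 8.7% = 26.7%.
Duty = €24,577.50 × 26.7% = €6,562.19.
Line 3 (G-114, Belay, 1,009 liters, €165,909.87):
Base rate for G-114 is €4.89/liter.
Origin Belay is the FTA partner but G-114 is not on the preference list; base rate stands.
Duty = 1,009 × €4.89 = €4,934.01.
Total = €32,258.70 + €6,562.19 + €4,934.01 = €43,754.90.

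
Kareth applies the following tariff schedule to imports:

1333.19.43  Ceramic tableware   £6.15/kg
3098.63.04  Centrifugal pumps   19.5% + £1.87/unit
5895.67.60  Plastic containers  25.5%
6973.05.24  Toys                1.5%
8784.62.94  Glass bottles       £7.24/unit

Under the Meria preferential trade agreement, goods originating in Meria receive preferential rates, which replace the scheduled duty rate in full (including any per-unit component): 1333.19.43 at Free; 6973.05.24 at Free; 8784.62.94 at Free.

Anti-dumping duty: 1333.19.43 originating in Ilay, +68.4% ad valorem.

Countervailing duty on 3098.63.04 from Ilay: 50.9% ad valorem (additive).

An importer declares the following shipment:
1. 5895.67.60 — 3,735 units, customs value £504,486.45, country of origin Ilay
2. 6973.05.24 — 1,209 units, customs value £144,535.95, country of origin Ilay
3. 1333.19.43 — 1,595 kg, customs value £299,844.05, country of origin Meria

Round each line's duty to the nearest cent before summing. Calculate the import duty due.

£130,812.08

Line 1 (5895.67.60, Ilay, 3,735 units, £504,486.45):
Base rate for 5895.67.60 is 25.5%.
Duty = £504,486.45 × 25.5% = £128,644.04.
Line 2 (6973.05.24, Ilay, 1,209 units, £144,535.95):
Base rate for 6973.05.24 is 1.5%.
6973.05.24 has an FTA preferential rate, but origin Ilay is not Meria; base rate stands.
Duty = £144,535.95 × 1.5% = £2,168.04.
Line 3 (1333.19.43, Meria, 1,595 kg, £299,844.05):
Base rate for 1333.19.43 is £6.15/kg.
Origin Meria qualifies under the Kareth–Meria agreement and 1333.19.43 is covered: preferential rate Free applies instead.
The additional-duty order on 1333.19.43 targets Ilay, not Meria; it does not apply.
Duty = £299,844.05 × 0% = £0.00.
Total = £128,644.04 + £2,168.04 + £0.00 = £130,812.08.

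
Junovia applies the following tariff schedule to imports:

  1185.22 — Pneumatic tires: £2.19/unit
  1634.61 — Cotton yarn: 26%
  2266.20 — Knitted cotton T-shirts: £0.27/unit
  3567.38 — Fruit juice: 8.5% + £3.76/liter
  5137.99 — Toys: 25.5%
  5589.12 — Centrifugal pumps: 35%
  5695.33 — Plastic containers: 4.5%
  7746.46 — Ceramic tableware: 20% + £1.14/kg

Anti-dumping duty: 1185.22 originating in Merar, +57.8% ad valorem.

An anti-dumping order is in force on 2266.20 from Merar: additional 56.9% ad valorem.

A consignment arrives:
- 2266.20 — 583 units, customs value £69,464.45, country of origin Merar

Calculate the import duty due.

£39,682.68

Line 1 (2266.20, Merar, 583 units, £69,464.45):
Base rate for 2266.20 is £0.27/unit.
Additional duty on 2266.20 from Merar: +56.9% ad valorem. Applied ad valorem rate = 56.9%.
Duty = £69,464.45 × 56.9% + 583 × £0.27 = £39,682.68.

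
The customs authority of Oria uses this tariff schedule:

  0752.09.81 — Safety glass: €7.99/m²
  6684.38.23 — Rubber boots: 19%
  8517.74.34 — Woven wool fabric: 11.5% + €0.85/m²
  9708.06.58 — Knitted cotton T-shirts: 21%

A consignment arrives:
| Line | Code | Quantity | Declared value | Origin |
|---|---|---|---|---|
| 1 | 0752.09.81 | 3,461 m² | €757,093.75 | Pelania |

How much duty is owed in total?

Line 1 (0752.09.81, Pelania, 3,461 m², €757,093.75):
Base rate for 0752.09.81 is €7.99/m².
Duty = 3,461 × €7.99 = €27,653.39.

€27,653.39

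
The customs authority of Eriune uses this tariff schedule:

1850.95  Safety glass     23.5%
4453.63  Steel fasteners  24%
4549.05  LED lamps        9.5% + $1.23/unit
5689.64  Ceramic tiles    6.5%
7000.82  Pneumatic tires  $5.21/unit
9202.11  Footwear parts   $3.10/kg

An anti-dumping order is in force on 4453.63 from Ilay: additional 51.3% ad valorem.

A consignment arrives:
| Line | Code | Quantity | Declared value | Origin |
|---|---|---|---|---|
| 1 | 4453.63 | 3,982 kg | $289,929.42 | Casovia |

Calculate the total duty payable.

Line 1 (4453.63, Casovia, 3,982 kg, $289,929.42):
Base rate for 4453.63 is 24%.
The additional-duty order on 4453.63 targets Ilay, not Casovia; it does not apply.
Duty = $289,929.42 × 24% = $69,583.06.

$69,583.06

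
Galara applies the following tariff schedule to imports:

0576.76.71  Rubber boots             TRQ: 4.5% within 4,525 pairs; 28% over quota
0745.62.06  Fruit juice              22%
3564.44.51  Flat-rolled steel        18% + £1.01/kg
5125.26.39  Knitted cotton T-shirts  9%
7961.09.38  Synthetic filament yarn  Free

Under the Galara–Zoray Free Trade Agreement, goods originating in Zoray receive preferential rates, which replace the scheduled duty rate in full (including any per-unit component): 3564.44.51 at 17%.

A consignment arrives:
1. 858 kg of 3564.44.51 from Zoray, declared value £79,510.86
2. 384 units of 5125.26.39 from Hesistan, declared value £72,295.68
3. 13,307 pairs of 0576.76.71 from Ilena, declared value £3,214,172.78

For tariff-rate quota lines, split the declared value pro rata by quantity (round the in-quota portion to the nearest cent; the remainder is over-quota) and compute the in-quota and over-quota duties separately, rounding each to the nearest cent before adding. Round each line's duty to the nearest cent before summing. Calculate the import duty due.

£663,144.24

Line 1 (3564.44.51, Zoray, 858 kg, £79,510.86):
Base rate for 3564.44.51 is 18% + £1.01/kg.
Origin Zoray qualifies under the Galara–Zoray agreement and 3564.44.51 is covered: preferential rate 17% applies instead.
Duty = £79,510.86 × 17% = £13,516.85.
Line 2 (5125.26.39, Hesistan, 384 units, £72,295.68):
Base rate for 5125.26.39 is 9%.
Duty = £72,295.68 × 9% = £6,506.61.
Line 3 (0576.76.71, Ilena, 13,307 pairs, £3,214,172.78):
Code 0576.76.71 is under a tariff-rate quota (threshold 4,525 pairs). In-quota: 4,525 pairs at 4.5%; over-quota: 8,782 pairs at 28%.
Pro-rata value split: in-quota = £3,214,172.78 × 4,525/13,307 = £1,092,968.50; over-quota = £3,214,172.78 − £1,092,968.50 = £2,121,204.28.
In-quota duty = £1,092,968.50 × 4.5% = £49,183.58. Over-quota duty = £2,121,204.28 × 28% = £593,937.20.
Line duty = £49,183.58 + £593,937.20 = £643,120.78.
Total = £13,516.85 + £6,506.61 + £643,120.78 = £663,144.24.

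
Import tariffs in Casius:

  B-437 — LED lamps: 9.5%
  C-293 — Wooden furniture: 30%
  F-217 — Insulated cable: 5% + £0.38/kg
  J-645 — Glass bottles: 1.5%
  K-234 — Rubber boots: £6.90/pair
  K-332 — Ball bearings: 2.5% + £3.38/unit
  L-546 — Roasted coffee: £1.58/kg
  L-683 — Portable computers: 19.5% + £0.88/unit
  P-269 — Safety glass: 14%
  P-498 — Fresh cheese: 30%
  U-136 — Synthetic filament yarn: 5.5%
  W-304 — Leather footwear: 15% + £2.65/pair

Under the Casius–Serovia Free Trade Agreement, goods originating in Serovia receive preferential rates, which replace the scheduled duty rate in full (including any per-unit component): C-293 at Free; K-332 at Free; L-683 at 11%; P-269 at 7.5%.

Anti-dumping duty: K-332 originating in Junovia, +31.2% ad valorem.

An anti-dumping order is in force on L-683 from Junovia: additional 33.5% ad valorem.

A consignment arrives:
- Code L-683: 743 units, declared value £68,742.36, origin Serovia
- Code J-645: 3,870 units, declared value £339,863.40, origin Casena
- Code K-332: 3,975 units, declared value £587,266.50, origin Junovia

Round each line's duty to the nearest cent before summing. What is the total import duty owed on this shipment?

Line 1 (L-683, Serovia, 743 units, £68,742.36):
Base rate for L-683 is 19.5% + £0.88/unit.
Origin Serovia qualifies under the Casius–Serovia agreement and L-683 is covered: preferential rate 11% applies instead.
The additional-duty order on L-683 targets Junovia, not Serovia; it does not apply.
Duty = £68,742.36 × 11% = £7,561.66.
Line 2 (J-645, Casena, 3,870 units, £339,863.40):
Base rate for J-645 is 1.5%.
Duty = £339,863.40 × 1.5% = £5,097.95.
Line 3 (K-332, Junovia, 3,975 units, £587,266.50):
Base rate for K-332 is 2.5% + £3.38/unit.
K-332 has an FTA preferential rate, but origin Junovia is not Serovia; base rate stands.
Additional duty on K-332 from Junovia: +31.2%. Applied ad valorem rate: 2.5% + 31.2% = 33.7%.
Duty = £587,266.50 × 33.7% + 3,975 × £3.38 = £211,344.31.
Total = £7,561.66 + £5,097.95 + £211,344.31 = £224,003.92.

£224,003.92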